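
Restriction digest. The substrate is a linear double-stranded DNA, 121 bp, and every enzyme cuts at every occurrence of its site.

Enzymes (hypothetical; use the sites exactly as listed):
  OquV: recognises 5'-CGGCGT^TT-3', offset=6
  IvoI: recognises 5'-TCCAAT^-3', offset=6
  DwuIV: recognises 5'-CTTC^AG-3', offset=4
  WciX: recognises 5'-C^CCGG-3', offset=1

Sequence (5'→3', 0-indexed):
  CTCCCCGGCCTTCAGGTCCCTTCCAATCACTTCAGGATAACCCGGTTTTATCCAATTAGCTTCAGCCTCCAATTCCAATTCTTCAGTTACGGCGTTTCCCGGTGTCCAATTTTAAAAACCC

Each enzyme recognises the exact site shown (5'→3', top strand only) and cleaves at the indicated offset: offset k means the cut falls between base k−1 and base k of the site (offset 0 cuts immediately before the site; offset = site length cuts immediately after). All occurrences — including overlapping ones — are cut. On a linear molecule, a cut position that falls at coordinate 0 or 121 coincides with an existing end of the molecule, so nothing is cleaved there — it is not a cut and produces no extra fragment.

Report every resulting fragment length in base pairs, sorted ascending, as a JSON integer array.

[3,4,5,6,6,7,8,9,10,11,11,12,14,15]

Scan for sites:
  OquV CGGCGTTT/6: at [89] ⇒ [95]
  IvoI TCCAAT/6: at [21, 50, 67, 73, 104] ⇒ [27, 56, 73, 79, 110]
  DwuIV CTTCAG/4: at [9, 29, 59, 80] ⇒ [13, 33, 63, 84]
  WciX CCCGG/1: at [3, 40, 97] ⇒ [4, 41, 98]

All cut coordinates (distinct, sorted): [4, 13, 27, 33, 41, 56, 63, 73, 79, 84, 95, 98, 110]

Fragment lengths:
  [0,4): 4 bp
  [4,13): 9 bp
  [13,27): 14 bp
  [27,33): 6 bp
  [33,41): 8 bp
  [41,56): 15 bp
  [56,63): 7 bp
  [63,73): 10 bp
  [73,79): 6 bp
  [79,84): 5 bp
  [84,95): 11 bp
  [95,98): 3 bp
  [98,110): 12 bp
  [110,121): 11 bp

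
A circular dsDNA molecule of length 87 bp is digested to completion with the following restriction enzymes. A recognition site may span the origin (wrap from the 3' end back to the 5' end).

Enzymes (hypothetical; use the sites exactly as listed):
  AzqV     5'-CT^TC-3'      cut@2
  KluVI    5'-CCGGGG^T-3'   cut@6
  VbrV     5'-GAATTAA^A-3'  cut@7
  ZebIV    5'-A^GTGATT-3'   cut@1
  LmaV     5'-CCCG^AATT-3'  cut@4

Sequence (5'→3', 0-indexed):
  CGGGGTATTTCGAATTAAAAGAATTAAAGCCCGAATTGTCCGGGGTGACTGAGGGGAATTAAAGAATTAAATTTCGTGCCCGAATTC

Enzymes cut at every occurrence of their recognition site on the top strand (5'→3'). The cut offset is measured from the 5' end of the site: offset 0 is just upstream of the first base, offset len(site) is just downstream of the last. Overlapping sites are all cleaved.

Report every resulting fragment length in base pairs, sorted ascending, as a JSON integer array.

Site scan:
  AzqV (CTTC, off=2): no sites
  KluVI CCGGGGT/6: at [39, 86] ⇒ [5, 45]
  VbrV GAATTAAA/7: at [11, 20, 55, 63] ⇒ [18, 27, 62, 70]
  ZebIV (AGTGATT, off=1): no sites
  LmaV CCCGAATT/4: at [29, 78] ⇒ [33, 82]

Pooled cuts: [5, 18, 27, 33, 45, 62, 70, 82]

Fragment lengths:
  5→18: 13 bp
  18→27: 9 bp
  27→33: 6 bp
  33→45: 12 bp
  45→62: 17 bp
  62→70: 8 bp
  70→82: 12 bp
  82→5 (wrap): 87-82+5 = 10 bp

[6,8,9,10,12,12,13,17]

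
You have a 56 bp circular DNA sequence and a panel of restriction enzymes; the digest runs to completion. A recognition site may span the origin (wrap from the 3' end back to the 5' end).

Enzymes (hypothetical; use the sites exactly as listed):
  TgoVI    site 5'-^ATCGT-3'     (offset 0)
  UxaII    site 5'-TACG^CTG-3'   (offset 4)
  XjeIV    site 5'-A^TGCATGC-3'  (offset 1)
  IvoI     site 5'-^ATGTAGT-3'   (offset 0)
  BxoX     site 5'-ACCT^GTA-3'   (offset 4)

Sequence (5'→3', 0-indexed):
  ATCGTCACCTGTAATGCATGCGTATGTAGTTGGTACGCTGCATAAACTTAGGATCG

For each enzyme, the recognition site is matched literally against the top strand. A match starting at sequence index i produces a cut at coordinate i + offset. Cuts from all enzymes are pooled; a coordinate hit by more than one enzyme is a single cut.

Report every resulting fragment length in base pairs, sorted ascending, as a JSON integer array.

[4,9,10,14,19]

Site scan:
  TgoVI ATCGT/0: at [0] ⇒ [0]
  UxaII TACGCTG/4: at [33] ⇒ [37]
  XjeIV ATGCATGC/1: at [13] ⇒ [14]
  IvoI ATGTAGT/0: at [23] ⇒ [23]
  BxoX ACCTGTA/4: at [6] ⇒ [10]

All cut coordinates (distinct, sorted): [0, 10, 14, 23, 37]

Fragment lengths:
  0→10: 10 bp
  10→14: 4 bp
  14→23: 9 bp
  23→37: 14 bp
  37→0 (wrap): 56-37+0 = 19 bp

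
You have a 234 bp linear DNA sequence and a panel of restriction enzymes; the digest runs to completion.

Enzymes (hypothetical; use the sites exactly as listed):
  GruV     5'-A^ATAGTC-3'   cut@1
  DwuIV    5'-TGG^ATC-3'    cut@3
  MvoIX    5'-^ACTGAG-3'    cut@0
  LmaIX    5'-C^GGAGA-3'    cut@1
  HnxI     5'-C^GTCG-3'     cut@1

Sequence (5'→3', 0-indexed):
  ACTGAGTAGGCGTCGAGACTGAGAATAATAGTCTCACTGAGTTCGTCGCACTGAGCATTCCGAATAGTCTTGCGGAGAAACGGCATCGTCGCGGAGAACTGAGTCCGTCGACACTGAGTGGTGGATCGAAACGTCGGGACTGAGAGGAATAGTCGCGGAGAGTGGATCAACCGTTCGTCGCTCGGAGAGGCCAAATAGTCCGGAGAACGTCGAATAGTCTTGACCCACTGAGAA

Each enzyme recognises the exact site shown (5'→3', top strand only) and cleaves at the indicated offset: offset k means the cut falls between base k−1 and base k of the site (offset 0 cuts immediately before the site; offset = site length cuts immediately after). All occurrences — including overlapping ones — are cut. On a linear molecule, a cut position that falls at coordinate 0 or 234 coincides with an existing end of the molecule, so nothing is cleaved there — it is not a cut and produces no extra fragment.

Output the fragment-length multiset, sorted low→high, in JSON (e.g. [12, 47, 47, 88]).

Site scan:
  GruV (AATAGTC, off=1): starts [26, 62, 147, 193, 212] → cuts [27, 63, 148, 194, 213]
  DwuIV (TGGATC, off=3): starts [121, 162] → cuts [124, 165]
  MvoIX (ACTGAG, off=0): starts [0, 17, 35, 49, 97, 112, 138, 226] → cuts [17, 35, 49, 97, 112, 138, 226] (position 0 is a terminus of the linear molecule — no cut)
  LmaIX (CGGAGA, off=1): starts [72, 91, 155, 182, 200] → cuts [73, 92, 156, 183, 201]
  HnxI (CGTCG, off=1): starts [10, 43, 86, 105, 131, 175, 207] → cuts [11, 44, 87, 106, 132, 176, 208]

Pooled cuts: [11, 17, 27, 35, 44, 49, 63, 73, 87, 92, 97, 106, 112, 124, 132, 138, 148, 156, 165, 176, 183, 194, 201, 208, 213, 226]

Fragment lengths:
  [0,11): 11 bp
  [11,17): 6 bp
  [17,27): 10 bp
  [27,35): 8 bp
  [35,44): 9 bp
  [44,49): 5 bp
  [49,63): 14 bp
  [63,73): 10 bp
  [73,87): 14 bp
  [87,92): 5 bp
  [92,97): 5 bp
  [97,106): 9 bp
  [106,112): 6 bp
  [112,124): 12 bp
  [124,132): 8 bp
  [132,138): 6 bp
  [138,148): 10 bp
  [148,156): 8 bp
  [156,165): 9 bp
  [165,176): 11 bp
  [176,183): 7 bp
  [183,194): 11 bp
  [194,201): 7 bp
  [201,208): 7 bp
  [208,213): 5 bp
  [213,226): 13 bp
  [226,234): 8 bp

[5,5,5,5,6,6,6,7,7,7,8,8,8,8,9,9,9,10,10,10,11,11,11,12,13,14,14]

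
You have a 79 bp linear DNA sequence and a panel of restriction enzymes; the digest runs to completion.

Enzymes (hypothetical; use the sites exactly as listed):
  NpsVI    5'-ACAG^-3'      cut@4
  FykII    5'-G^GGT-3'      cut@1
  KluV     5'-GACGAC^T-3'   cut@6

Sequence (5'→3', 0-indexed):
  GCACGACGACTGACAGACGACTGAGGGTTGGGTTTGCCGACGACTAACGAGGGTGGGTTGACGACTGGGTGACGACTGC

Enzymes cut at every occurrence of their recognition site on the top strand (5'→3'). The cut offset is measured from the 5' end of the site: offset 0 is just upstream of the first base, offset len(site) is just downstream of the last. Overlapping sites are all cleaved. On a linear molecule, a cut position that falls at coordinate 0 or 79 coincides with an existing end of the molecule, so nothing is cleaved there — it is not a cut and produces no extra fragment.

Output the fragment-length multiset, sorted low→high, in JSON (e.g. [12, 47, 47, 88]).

[2,3,4,4,5,5,6,7,9,10,10,14]

Site scan:
  NpsVI (ACAG, off=4): starts [12] → cuts [16]
  FykII (GGGT, off=1): starts [24, 29, 50, 54, 66] → cuts [25, 30, 51, 55, 67]
  KluV (GACGACT, off=6): starts [4, 15, 38, 59, 70] → cuts [10, 21, 44, 65, 76]

Pooled cuts: [10, 16, 21, 25, 30, 44, 51, 55, 65, 67, 76]

Fragment lengths:
  [0,10): 10 bp
  [10,16): 6 bp
  [16,21): 5 bp
  [21,25): 4 bp
  [25,30): 5 bp
  [30,44): 14 bp
  [44,51): 7 bp
  [51,55): 4 bp
  [55,65): 10 bp
  [65,67): 2 bp
  [67,76): 9 bp
  [76,79): 3 bp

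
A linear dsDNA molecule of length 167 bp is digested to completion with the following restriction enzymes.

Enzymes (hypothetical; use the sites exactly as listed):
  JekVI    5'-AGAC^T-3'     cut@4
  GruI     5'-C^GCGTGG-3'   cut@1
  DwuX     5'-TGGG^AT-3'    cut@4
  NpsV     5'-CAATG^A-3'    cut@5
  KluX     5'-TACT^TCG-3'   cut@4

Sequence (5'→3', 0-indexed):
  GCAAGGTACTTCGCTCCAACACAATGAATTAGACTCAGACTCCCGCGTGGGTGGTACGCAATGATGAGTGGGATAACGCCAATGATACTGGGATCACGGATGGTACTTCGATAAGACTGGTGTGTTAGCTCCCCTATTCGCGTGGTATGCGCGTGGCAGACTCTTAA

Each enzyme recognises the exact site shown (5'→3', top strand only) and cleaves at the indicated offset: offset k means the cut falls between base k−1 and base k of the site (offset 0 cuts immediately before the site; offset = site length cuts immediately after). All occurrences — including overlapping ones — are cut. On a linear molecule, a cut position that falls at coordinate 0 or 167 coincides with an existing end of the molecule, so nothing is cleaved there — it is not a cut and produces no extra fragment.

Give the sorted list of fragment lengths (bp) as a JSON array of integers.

[4,6,6,8,8,9,10,10,11,11,12,15,16,19,22]

Per-enzyme occurrences:
  JekVI AGACT/4: at [30, 36, 113, 157] ⇒ [34, 40, 117, 161]
  GruI CGCGTGG/1: at [43, 138, 149] ⇒ [44, 139, 150]
  DwuX TGGGAT/4: at [68, 88] ⇒ [72, 92]
  NpsV CAATGA/5: at [21, 58, 79] ⇒ [26, 63, 84]
  KluX TACTTCG/4: at [6, 103] ⇒ [10, 107]

Pooled cuts: [10, 26, 34, 40, 44, 63, 72, 84, 92, 107, 117, 139, 150, 161]

Fragment lengths:
  [0,10): 10 bp
  [10,26): 16 bp
  [26,34): 8 bp
  [34,40): 6 bp
  [40,44): 4 bp
  [44,63): 19 bp
  [63,72): 9 bp
  [72,84): 12 bp
  [84,92): 8 bp
  [92,107): 15 bp
  [107,117): 10 bp
  [117,139): 22 bp
  [139,150): 11 bp
  [150,161): 11 bp
  [161,167): 6 bp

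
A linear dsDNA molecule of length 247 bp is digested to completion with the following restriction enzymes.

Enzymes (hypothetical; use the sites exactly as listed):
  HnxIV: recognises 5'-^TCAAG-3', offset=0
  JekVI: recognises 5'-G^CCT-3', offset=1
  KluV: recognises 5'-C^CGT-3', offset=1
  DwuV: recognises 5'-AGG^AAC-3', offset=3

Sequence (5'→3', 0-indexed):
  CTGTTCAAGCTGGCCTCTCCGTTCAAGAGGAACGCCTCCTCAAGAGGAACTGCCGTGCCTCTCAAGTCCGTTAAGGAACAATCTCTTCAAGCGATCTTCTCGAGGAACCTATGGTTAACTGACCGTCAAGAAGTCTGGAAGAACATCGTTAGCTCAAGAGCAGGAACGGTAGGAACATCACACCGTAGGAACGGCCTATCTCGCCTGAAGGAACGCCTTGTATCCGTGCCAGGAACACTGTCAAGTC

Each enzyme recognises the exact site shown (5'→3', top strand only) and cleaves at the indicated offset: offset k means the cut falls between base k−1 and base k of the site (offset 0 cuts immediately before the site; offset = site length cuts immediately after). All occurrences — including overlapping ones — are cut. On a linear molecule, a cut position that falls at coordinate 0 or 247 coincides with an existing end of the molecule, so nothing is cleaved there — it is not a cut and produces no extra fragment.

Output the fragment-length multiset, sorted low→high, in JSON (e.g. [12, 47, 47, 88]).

Per-enzyme occurrences:
  HnxIV (TCAAG, off=0): starts [4, 22, 39, 61, 86, 125, 153, 240] → cuts [4, 22, 39, 61, 86, 125, 153, 240]
  JekVI (GCCT, off=1): starts [12, 33, 56, 193, 202, 214] → cuts [13, 34, 57, 194, 203, 215]
  KluV (CCGT, off=1): starts [18, 52, 67, 122, 182, 223] → cuts [19, 53, 68, 123, 183, 224]
  DwuV (AGGAAC, off=3): starts [27, 44, 73, 102, 161, 170, 186, 208, 230] → cuts [30, 47, 76, 105, 164, 173, 189, 211, 233]

Pooled cuts: [4, 13, 19, 22, 30, 34, 39, 47, 53, 57, 61, 68, 76, 86, 105, 123, 125, 153, 164, 173, 183, 189, 194, 203, 211, 215, 224, 233, 240]

Fragment lengths:
  [0,4): 4 bp
  [4,13): 9 bp
  [13,19): 6 bp
  [19,22): 3 bp
  [22,30): 8 bp
  [30,34): 4 bp
  [34,39): 5 bp
  [39,47): 8 bp
  [47,53): 6 bp
  [53,57): 4 bp
  [57,61): 4 bp
  [61,68): 7 bp
  [68,76): 8 bp
  [76,86): 10 bp
  [86,105): 19 bp
  [105,123): 18 bp
  [123,125): 2 bp
  [125,153): 28 bp
  [153,164): 11 bp
  [164,173): 9 bp
  [173,183): 10 bp
  [183,189): 6 bp
  [189,194): 5 bp
  [194,203): 9 bp
  [203,211): 8 bp
  [211,215): 4 bp
  [215,224): 9 bp
  [224,233): 9 bp
  [233,240): 7 bp
  [240,247): 7 bp

[2,3,4,4,4,4,4,5,5,6,6,6,7,7,7,8,8,8,8,9,9,9,9,9,10,10,11,18,19,28]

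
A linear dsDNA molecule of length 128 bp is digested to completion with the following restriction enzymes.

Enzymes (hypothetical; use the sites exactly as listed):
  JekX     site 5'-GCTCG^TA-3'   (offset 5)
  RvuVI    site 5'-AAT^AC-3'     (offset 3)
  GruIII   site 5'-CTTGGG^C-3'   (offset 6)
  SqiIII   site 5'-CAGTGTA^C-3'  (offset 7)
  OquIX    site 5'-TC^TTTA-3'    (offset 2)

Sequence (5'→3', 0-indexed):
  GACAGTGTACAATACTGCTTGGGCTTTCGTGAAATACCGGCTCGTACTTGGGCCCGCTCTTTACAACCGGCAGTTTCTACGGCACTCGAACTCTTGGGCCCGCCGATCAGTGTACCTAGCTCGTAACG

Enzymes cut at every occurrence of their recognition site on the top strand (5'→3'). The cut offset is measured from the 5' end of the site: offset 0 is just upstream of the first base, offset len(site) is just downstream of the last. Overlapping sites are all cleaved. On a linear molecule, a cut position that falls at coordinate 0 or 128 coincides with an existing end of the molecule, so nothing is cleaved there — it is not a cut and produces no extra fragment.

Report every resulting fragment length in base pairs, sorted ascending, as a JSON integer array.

[4,5,7,8,9,9,9,10,12,16,39]

Scan for sites:
  JekX (GCTCGTA, off=5): starts [39, 118] → cuts [44, 123]
  RvuVI (AATAC, off=3): starts [10, 32] → cuts [13, 35]
  GruIII (CTTGGGC, off=6): starts [17, 46, 92] → cuts [23, 52, 98]
  SqiIII (CAGTGTAC, off=7): starts [2, 107] → cuts [9, 114]
  OquIX (TCTTTA, off=2): starts [57] → cuts [59]

Pooled cuts: [9, 13, 23, 35, 44, 52, 59, 98, 114, 123]

Fragments:
  [0,9): 9 bp
  [9,13): 4 bp
  [13,23): 10 bp
  [23,35): 12 bp
  [35,44): 9 bp
  [44,52): 8 bp
  [52,59): 7 bp
  [59,98): 39 bp
  [98,114): 16 bp
  [114,123): 9 bp
  [123,128): 5 bp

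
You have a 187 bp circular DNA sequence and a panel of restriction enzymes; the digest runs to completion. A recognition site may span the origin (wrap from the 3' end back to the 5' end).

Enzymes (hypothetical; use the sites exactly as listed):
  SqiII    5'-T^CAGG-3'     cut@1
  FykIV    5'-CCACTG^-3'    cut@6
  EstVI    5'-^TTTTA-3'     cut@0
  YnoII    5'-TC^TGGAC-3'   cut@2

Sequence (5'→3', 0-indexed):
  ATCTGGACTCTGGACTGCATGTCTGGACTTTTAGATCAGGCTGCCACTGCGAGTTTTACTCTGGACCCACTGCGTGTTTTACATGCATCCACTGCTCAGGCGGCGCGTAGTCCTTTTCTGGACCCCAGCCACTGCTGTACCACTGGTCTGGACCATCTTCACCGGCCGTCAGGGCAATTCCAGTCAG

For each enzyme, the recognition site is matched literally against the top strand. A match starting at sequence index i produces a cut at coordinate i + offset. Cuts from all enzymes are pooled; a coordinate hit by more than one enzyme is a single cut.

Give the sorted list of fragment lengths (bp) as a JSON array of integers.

[2,3,4,4,5,7,8,8,11,11,13,13,16,18,21,21,22]

Per-enzyme occurrences:
  SqiII (TCAGG, off=1): starts [35, 95, 168] → cuts [36, 96, 169]
  FykIV (CCACTG, off=6): starts [43, 66, 88, 128, 139] → cuts [49, 72, 94, 134, 145]
  EstVI (TTTTA, off=0): starts [28, 53, 76] → cuts [28, 53, 76]
  YnoII (TCTGGAC, off=2): starts [1, 8, 21, 59, 116, 146] → cuts [3, 10, 23, 61, 118, 148]

All cut coordinates (distinct, sorted): [3, 10, 23, 28, 36, 49, 53, 61, 72, 76, 94, 96, 118, 134, 145, 148, 169]

Fragments:
  3→10: 7 bp
  10→23: 13 bp
  23→28: 5 bp
  28→36: 8 bp
  36→49: 13 bp
  49→53: 4 bp
  53→61: 8 bp
  61→72: 11 bp
  72→76: 4 bp
  76→94: 18 bp
  94→96: 2 bp
  96→118: 22 bp
  118→134: 16 bp
  134→145: 11 bp
  145→148: 3 bp
  148→169: 21 bp
  169→3 (wrap): 187-169+3 = 21 bp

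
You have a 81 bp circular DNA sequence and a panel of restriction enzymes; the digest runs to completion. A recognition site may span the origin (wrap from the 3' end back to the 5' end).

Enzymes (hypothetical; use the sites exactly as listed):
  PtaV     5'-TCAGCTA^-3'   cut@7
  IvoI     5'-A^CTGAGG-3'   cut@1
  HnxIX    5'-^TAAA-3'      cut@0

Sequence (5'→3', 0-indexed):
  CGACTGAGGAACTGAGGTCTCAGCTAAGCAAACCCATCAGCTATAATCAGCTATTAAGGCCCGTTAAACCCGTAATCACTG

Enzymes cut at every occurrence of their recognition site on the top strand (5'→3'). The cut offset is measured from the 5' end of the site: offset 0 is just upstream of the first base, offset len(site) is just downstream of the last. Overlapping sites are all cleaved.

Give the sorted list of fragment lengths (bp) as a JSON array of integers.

Per-enzyme occurrences:
  PtaV (TCAGCTA, off=7): starts [19, 36, 46] → cuts [26, 43, 53]
  IvoI (ACTGAGG, off=1): starts [2, 10] → cuts [3, 11]
  HnxIX (TAAA, off=0): starts [64] → cuts [64]

All cut coordinates (distinct, sorted): [3, 11, 26, 43, 53, 64]

Fragment lengths:
  3→11: 8 bp
  11→26: 15 bp
  26→43: 17 bp
  43→53: 10 bp
  53→64: 11 bp
  64→3 (wrap): 81-64+3 = 20 bp

[8,10,11,15,17,20]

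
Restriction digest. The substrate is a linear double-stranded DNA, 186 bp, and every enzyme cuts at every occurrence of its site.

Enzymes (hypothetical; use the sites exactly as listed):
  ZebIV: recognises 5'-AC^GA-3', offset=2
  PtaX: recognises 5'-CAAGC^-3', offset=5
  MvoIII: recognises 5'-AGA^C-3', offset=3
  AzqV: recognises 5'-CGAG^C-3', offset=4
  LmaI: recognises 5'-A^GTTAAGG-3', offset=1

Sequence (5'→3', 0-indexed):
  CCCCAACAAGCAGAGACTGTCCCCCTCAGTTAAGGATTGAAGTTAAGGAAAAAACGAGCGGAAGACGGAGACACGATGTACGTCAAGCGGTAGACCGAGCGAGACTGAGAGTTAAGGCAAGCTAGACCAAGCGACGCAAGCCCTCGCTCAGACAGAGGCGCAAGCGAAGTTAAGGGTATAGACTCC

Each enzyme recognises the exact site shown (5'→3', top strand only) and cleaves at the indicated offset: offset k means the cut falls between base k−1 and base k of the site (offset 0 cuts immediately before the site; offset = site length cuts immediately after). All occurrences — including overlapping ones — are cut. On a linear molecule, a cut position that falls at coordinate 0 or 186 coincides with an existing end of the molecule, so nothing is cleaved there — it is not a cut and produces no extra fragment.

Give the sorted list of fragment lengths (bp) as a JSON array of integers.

Site scan:
  ZebIV ACGA/2: at [53, 72] ⇒ [55, 74]
  PtaX CAAGC/5: at [6, 83, 117, 127, 136, 160] ⇒ [11, 88, 122, 132, 141, 165]
  MvoIII AGAC/3: at [13, 62, 68, 91, 101, 123, 149, 179] ⇒ [16, 65, 71, 94, 104, 126, 152, 182]
  AzqV CGAGC/4: at [54, 95] ⇒ [58, 99]
  LmaI AGTTAAGG/1: at [27, 40, 109, 167] ⇒ [28, 41, 110, 168]

Pooled cuts: [11, 16, 28, 41, 55, 58, 65, 71, 74, 88, 94, 99, 104, 110, 122, 126, 132, 141, 152, 165, 168, 182]

Fragments:
  [0,11): 11 bp
  [11,16): 5 bp
  [16,28): 12 bp
  [28,41): 13 bp
  [41,55): 14 bp
  [55,58): 3 bp
  [58,65): 7 bp
  [65,71): 6 bp
  [71,74): 3 bp
  [74,88): 14 bp
  [88,94): 6 bp
  [94,99): 5 bp
  [99,104): 5 bp
  [104,110): 6 bp
  [110,122): 12 bp
  [122,126): 4 bp
  [126,132): 6 bp
  [132,141): 9 bp
  [141,152): 11 bp
  [152,165): 13 bp
  [165,168): 3 bp
  [168,182): 14 bp
  [182,186): 4 bp

[3,3,3,4,4,5,5,5,6,6,6,6,7,9,11,11,12,12,13,13,14,14,14]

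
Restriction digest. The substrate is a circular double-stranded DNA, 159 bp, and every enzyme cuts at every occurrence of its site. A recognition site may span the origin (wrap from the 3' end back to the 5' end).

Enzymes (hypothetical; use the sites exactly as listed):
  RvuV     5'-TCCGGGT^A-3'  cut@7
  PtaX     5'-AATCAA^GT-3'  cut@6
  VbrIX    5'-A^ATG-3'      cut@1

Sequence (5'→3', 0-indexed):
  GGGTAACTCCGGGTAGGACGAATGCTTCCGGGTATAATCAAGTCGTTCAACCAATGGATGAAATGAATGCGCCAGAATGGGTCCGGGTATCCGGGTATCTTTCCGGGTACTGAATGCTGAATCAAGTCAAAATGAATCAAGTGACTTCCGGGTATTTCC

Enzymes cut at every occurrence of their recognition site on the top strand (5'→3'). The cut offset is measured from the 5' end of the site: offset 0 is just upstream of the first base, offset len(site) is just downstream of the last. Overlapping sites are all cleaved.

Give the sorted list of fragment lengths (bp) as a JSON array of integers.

Site scan:
  RvuV (TCCGGGTA, off=7): starts [7, 26, 81, 89, 101, 146, 156] → cuts [4, 14, 33, 88, 96, 108, 153]
  PtaX (AATCAAGT, off=6): starts [35, 119, 134] → cuts [41, 125, 140]
  VbrIX (AATG, off=1): starts [20, 52, 61, 65, 75, 112, 130] → cuts [21, 53, 62, 66, 76, 113, 131]

Pooled cuts: [4, 14, 21, 33, 41, 53, 62, 66, 76, 88, 96, 108, 113, 125, 131, 140, 153]

Fragments:
  4→14: 10 bp
  14→21: 7 bp
  21→33: 12 bp
  33→41: 8 bp
  41→53: 12 bp
  53→62: 9 bp
  62→66: 4 bp
  66→76: 10 bp
  76→88: 12 bp
  88→96: 8 bp
  96→108: 12 bp
  108→113: 5 bp
  113→125: 12 bp
  125→131: 6 bp
  131→140: 9 bp
  140→153: 13 bp
  153→4 (wrap): 159-153+4 = 10 bp

[4,5,6,7,8,8,9,9,10,10,10,12,12,12,12,12,13]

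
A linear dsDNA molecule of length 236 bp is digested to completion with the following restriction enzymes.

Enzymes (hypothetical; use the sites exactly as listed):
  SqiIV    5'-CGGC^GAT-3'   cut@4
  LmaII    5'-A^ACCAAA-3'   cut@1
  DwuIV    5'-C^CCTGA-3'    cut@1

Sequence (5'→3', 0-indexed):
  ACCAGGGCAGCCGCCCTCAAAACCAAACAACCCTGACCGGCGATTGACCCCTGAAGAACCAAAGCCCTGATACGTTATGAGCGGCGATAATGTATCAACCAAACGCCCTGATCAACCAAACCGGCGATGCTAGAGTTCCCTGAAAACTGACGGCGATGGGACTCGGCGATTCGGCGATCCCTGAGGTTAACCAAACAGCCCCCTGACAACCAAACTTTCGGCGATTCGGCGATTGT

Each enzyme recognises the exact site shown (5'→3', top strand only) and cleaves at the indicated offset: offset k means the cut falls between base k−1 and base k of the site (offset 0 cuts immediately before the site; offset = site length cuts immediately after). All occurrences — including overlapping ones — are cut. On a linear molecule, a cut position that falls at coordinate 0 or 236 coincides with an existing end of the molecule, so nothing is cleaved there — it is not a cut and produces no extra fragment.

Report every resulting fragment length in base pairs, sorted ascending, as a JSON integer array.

[4,6,7,8,8,8,8,8,8,9,10,10,10,11,12,12,13,13,14,16,20,21]

Per-enzyme occurrences:
  SqiIV (CGGCGAT, off=4): starts [37, 81, 121, 150, 163, 171, 218, 226] → cuts [41, 85, 125, 154, 167, 175, 222, 230]
  LmaII (AACCAAA, off=1): starts [20, 56, 96, 113, 188, 207] → cuts [21, 57, 97, 114, 189, 208]
  DwuIV (CCCTGA, off=1): starts [30, 48, 64, 105, 137, 178, 200] → cuts [31, 49, 65, 106, 138, 179, 201]

Pooled cuts: [21, 31, 41, 49, 57, 65, 85, 97, 106, 114, 125, 138, 154, 167, 175, 179, 189, 201, 208, 222, 230]

Fragments:
  [0,21): 21 bp
  [21,31): 10 bp
  [31,41): 10 bp
  [41,49): 8 bp
  [49,57): 8 bp
  [57,65): 8 bp
  [65,85): 20 bp
  [85,97): 12 bp
  [97,106): 9 bp
  [106,114): 8 bp
  [114,125): 11 bp
  [125,138): 13 bp
  [138,154): 16 bp
  [154,167): 13 bp
  [167,175): 8 bp
  [175,179): 4 bp
  [179,189): 10 bp
  [189,201): 12 bp
  [201,208): 7 bp
  [208,222): 14 bp
  [222,230): 8 bp
  [230,236): 6 bp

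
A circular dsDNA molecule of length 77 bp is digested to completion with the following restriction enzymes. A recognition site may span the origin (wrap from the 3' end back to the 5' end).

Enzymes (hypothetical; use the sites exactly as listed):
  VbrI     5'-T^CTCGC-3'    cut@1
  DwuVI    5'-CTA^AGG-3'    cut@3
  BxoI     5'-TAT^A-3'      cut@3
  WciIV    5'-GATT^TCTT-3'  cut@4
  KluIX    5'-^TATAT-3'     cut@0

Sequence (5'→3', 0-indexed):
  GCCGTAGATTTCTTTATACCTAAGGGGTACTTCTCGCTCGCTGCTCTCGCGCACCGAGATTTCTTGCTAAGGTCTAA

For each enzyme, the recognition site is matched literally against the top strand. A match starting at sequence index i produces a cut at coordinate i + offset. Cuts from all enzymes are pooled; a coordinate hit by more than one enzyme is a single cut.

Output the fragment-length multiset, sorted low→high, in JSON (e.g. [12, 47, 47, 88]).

Site scan:
  VbrI TCTCGC/1: at [31, 44] ⇒ [32, 45]
  DwuVI CTAAGG/3: at [19, 66] ⇒ [22, 69]
  BxoI TATA/3: at [14] ⇒ [17]
  WciIV GATTTCTT/4: at [6, 57] ⇒ [10, 61]
  KluIX (TATAT, off=0): no sites

Pooled cuts: [10, 17, 22, 32, 45, 61, 69]

Fragment lengths:
  10→17: 7 bp
  17→22: 5 bp
  22→32: 10 bp
  32→45: 13 bp
  45→61: 16 bp
  61→69: 8 bp
  69→10 (wrap): 77-69+10 = 18 bp

[5,7,8,10,13,16,18]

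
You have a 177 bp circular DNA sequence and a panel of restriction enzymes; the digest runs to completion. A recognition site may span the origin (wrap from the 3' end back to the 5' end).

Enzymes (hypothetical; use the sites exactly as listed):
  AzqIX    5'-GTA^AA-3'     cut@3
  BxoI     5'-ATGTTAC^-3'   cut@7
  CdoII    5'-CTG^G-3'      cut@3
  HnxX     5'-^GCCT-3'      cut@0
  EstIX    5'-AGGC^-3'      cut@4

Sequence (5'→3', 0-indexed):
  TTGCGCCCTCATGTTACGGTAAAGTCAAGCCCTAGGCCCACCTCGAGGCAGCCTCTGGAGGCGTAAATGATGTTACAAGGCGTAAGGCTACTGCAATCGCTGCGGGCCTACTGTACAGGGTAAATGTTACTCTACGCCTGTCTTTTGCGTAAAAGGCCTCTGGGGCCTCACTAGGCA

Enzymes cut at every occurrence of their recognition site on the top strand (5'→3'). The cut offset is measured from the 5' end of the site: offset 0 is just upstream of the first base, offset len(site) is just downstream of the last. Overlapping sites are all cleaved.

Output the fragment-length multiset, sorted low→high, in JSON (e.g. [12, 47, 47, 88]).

[1,2,2,3,4,4,5,5,5,5,7,7,8,11,12,12,16,16,17,17,18]

Site scan:
  AzqIX (GTAAA, off=3): starts [18, 62, 119, 148] → cuts [21, 65, 122, 151]
  BxoI (ATGTTAC, off=7): starts [10, 69, 123] → cuts [17, 76, 130]
  CdoII (CTGG, off=3): starts [54, 159] → cuts [57, 162]
  HnxX (GCCT, off=0): starts [50, 105, 135, 155, 164] → cuts [50, 105, 135, 155, 164]
  EstIX (AGGC, off=4): starts [33, 45, 58, 77, 84, 153, 172] → cuts [37, 49, 62, 81, 88, 157, 176]

All cut coordinates (distinct, sorted): [17, 21, 37, 49, 50, 57, 62, 65, 76, 81, 88, 105, 122, 130, 135, 151, 155, 157, 162, 164, 176]

Fragments:
  17→21: 4 bp
  21→37: 16 bp
  37→49: 12 bp
  49→50: 1 bp
  50→57: 7 bp
  57→62: 5 bp
  62→65: 3 bp
  65→76: 11 bp
  76→81: 5 bp
  81→88: 7 bp
  88→105: 17 bp
  105→122: 17 bp
  122→130: 8 bp
  130→135: 5 bp
  135→151: 16 bp
  151→155: 4 bp
  155→157: 2 bp
  157→162: 5 bp
  162→164: 2 bp
  164→176: 12 bp
  176→17 (wrap): 177-176+17 = 18 bp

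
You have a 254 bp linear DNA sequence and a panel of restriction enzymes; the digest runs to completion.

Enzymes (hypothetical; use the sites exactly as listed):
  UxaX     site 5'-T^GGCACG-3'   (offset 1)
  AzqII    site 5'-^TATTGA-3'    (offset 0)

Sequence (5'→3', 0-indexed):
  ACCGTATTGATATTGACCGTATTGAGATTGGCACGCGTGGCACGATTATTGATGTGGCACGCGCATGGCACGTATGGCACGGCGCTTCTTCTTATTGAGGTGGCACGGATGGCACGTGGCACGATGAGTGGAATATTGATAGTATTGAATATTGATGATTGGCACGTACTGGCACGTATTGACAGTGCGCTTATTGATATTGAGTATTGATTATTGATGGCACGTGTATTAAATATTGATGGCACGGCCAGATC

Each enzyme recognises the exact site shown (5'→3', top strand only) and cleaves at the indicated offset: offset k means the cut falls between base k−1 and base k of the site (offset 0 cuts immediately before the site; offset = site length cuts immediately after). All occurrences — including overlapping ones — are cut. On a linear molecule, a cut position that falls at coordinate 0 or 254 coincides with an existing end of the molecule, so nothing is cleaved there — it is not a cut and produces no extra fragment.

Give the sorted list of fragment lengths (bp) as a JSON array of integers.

[4,6,6,6,7,7,7,7,7,7,8,9,9,9,9,9,9,9,10,10,11,11,14,15,15,16,17]

Per-enzyme occurrences:
  UxaX TGGCACG/1: at [28, 37, 54, 65, 74, 100, 109, 116, 159, 169, 217, 239] ⇒ [29, 38, 55, 66, 75, 101, 110, 117, 160, 170, 218, 240]
  AzqII TATTGA/0: at [4, 10, 19, 46, 92, 133, 142, 149, 176, 191, 197, 204, 211, 233] ⇒ [4, 10, 19, 46, 92, 133, 142, 149, 176, 191, 197, 204, 211, 233]

All cut coordinates (distinct, sorted): [4, 10, 19, 29, 38, 46, 55, 66, 75, 92, 101, 110, 117, 133, 142, 149, 160, 170, 176, 191, 197, 204, 211, 218, 233, 240]

Fragment lengths:
  [0,4): 4 bp
  [4,10): 6 bp
  [10,19): 9 bp
  [19,29): 10 bp
  [29,38): 9 bp
  [38,46): 8 bp
  [46,55): 9 bp
  [55,66): 11 bp
  [66,75): 9 bp
  [75,92): 17 bp
  [92,101): 9 bp
  [101,110): 9 bp
  [110,117): 7 bp
  [117,133): 16 bp
  [133,142): 9 bp
  [142,149): 7 bp
  [149,160): 11 bp
  [160,170): 10 bp
  [170,176): 6 bp
  [176,191): 15 bp
  [191,197): 6 bp
  [197,204): 7 bp
  [204,211): 7 bp
  [211,218): 7 bp
  [218,233): 15 bp
  [233,240): 7 bp
  [240,254): 14 bp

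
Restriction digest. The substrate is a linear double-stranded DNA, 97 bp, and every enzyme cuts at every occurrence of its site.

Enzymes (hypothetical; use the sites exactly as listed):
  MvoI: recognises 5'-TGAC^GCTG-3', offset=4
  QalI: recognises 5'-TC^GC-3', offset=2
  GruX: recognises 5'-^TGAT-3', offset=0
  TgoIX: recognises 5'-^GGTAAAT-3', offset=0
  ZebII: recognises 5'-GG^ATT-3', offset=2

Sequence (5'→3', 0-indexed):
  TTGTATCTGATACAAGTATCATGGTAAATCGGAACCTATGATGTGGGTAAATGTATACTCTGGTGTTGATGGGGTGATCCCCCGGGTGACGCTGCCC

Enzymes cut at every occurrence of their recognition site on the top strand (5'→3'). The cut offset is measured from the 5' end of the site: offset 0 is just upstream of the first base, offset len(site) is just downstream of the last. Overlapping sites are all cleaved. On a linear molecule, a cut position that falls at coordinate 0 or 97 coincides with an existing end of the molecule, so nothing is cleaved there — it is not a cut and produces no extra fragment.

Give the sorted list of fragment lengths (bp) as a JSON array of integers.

[7,7,7,8,15,16,16,21]

Per-enzyme occurrences:
  MvoI (TGACGCTG, off=4): starts [86] → cuts [90]
  QalI (TCGC, off=2): no sites
  GruX (TGAT, off=0): starts [7, 38, 66, 74] → cuts [7, 38, 66, 74]
  TgoIX (GGTAAAT, off=0): starts [22, 45] → cuts [22, 45]
  ZebII (GGATT, off=2): no sites

Pooled cuts: [7, 22, 38, 45, 66, 74, 90]

Fragment lengths:
  [0,7): 7 bp
  [7,22): 15 bp
  [22,38): 16 bp
  [38,45): 7 bp
  [45,66): 21 bp
  [66,74): 8 bp
  [74,90): 16 bp
  [90,97): 7 bp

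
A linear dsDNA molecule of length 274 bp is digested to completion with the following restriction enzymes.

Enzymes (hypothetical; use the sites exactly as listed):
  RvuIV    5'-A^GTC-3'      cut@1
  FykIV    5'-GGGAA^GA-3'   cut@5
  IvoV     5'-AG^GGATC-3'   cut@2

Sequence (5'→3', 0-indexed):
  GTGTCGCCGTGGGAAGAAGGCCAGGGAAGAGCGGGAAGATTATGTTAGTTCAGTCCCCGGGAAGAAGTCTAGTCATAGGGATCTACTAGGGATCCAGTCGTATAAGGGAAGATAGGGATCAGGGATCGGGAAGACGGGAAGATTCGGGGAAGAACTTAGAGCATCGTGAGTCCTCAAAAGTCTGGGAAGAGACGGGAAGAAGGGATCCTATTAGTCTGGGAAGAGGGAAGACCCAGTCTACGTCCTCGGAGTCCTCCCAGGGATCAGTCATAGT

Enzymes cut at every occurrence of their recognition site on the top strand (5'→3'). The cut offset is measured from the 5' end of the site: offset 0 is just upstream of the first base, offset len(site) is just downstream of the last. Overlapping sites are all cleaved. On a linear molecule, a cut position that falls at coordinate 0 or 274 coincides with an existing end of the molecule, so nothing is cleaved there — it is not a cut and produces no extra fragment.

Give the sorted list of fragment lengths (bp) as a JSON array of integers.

[3,4,5,5,6,6,7,7,7,7,8,8,9,9,9,10,10,10,10,11,11,11,11,13,14,15,15,15,18]

Per-enzyme occurrences:
  RvuIV AGTC/1: at [51, 65, 70, 95, 168, 178, 212, 234, 249, 265] ⇒ [52, 66, 71, 96, 169, 179, 213, 235, 250, 266]
  FykIV GGGAAGA/5: at [10, 23, 32, 58, 105, 127, 135, 146, 183, 193, 217, 224] ⇒ [15, 28, 37, 63, 110, 132, 140, 151, 188, 198, 222, 229]
  IvoV AGGGATC/2: at [76, 87, 113, 120, 200, 258] ⇒ [78, 89, 115, 122, 202, 260]

Pooled cuts: [15, 28, 37, 52, 63, 66, 71, 78, 89, 96, 110, 115, 122, 132, 140, 151, 169, 179, 188, 198, 202, 213, 222, 229, 235, 250, 260, 266]

Fragment lengths:
  [0,15): 15 bp
  [15,28): 13 bp
  [28,37): 9 bp
  [37,52): 15 bp
  [52,63): 11 bp
  [63,66): 3 bp
  [66,71): 5 bp
  [71,78): 7 bp
  [78,89): 11 bp
  [89,96): 7 bp
  [96,110): 14 bp
  [110,115): 5 bp
  [115,122): 7 bp
  [122,132): 10 bp
  [132,140): 8 bp
  [140,151): 11 bp
  [151,169): 18 bp
  [169,179): 10 bp
  [179,188): 9 bp
  [188,198): 10 bp
  [198,202): 4 bp
  [202,213): 11 bp
  [213,222): 9 bp
  [222,229): 7 bp
  [229,235): 6 bp
  [235,250): 15 bp
  [250,260): 10 bp
  [260,266): 6 bp
  [266,274): 8 bp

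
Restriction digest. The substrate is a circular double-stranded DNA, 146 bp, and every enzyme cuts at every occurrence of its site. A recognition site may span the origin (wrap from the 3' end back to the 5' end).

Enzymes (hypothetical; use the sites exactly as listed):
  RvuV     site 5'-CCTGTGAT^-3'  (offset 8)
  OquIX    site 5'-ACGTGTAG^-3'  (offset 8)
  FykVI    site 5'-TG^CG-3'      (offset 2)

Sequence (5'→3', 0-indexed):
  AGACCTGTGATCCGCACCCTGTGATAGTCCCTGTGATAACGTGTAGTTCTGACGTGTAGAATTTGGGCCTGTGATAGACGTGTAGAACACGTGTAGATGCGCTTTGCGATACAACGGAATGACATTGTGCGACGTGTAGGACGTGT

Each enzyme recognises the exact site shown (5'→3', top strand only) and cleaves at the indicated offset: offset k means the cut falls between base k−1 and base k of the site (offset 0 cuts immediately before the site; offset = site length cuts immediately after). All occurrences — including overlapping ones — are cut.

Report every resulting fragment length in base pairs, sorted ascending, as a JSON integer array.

Site scan:
  RvuV (CCTGTGAT, off=8): starts [3, 17, 29, 67] → cuts [11, 25, 37, 75]
  OquIX (ACGTGTAG, off=8): starts [38, 51, 77, 88, 131, 140] → cuts [2, 46, 59, 85, 96, 139]
  FykVI (TGCG, off=2): starts [97, 104, 127] → cuts [99, 106, 129]

All cut coordinates (distinct, sorted): [2, 11, 25, 37, 46, 59, 75, 85, 96, 99, 106, 129, 139]

Fragments:
  2→11: 9 bp
  11→25: 14 bp
  25→37: 12 bp
  37→46: 9 bp
  46→59: 13 bp
  59→75: 16 bp
  75→85: 10 bp
  85→96: 11 bp
  96→99: 3 bp
  99→106: 7 bp
  106→129: 23 bp
  129→139: 10 bp
  139→2 (wrap): 146-139+2 = 9 bp

[3,7,9,9,9,10,10,11,12,13,14,16,23]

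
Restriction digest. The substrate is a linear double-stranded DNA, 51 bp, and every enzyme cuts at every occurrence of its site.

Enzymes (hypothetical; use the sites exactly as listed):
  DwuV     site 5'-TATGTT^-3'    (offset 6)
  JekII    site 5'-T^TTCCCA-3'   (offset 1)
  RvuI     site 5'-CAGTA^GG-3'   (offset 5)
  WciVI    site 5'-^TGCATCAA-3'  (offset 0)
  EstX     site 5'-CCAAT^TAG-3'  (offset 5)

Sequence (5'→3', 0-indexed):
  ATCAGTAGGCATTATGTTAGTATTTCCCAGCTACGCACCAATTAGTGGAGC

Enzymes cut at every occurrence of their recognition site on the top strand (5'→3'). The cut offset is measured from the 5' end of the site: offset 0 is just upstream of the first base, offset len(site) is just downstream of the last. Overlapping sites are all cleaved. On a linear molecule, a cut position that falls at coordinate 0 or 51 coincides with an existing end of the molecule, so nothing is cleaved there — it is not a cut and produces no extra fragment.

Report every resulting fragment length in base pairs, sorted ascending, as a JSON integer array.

Per-enzyme occurrences:
  DwuV TATGTT/6: at [12] ⇒ [18]
  JekII TTTCCCA/1: at [22] ⇒ [23]
  RvuI CAGTAGG/5: at [2] ⇒ [7]
  WciVI (TGCATCAA, off=0): no sites
  EstX CCAATTAG/5: at [37] ⇒ [42]

All cut coordinates (distinct, sorted): [7, 18, 23, 42]

Fragments:
  [0,7): 7 bp
  [7,18): 11 bp
  [18,23): 5 bp
  [23,42): 19 bp
  [42,51): 9 bp

[5,7,9,11,19]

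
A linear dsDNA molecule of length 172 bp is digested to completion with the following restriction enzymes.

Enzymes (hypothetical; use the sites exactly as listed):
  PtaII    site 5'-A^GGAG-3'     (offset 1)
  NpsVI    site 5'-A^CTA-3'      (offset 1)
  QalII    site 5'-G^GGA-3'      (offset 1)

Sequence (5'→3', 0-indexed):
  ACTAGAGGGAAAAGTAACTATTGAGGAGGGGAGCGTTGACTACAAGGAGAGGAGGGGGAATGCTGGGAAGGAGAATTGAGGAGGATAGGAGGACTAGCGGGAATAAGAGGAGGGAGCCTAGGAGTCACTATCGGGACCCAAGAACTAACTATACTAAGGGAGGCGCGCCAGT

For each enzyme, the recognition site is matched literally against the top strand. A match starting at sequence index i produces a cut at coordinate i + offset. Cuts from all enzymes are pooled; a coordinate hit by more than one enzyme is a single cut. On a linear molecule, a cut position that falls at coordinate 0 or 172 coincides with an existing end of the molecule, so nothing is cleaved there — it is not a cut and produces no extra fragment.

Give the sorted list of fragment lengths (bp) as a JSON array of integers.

[1,4,4,4,5,5,5,5,6,6,6,6,6,6,7,7,8,8,9,9,10,10,10,11,14]

Site scan:
  PtaII AGGAG/1: at [23, 44, 49, 68, 78, 86, 107, 119] ⇒ [24, 45, 50, 69, 79, 87, 108, 120]
  NpsVI ACTA/1: at [0, 16, 38, 92, 126, 143, 147, 152] ⇒ [1, 17, 39, 93, 127, 144, 148, 153]
  QalII GGGA/1: at [6, 28, 55, 64, 98, 111, 132, 157] ⇒ [7, 29, 56, 65, 99, 112, 133, 158]

Pooled cuts: [1, 7, 17, 24, 29, 39, 45, 50, 56, 65, 69, 79, 87, 93, 99, 108, 112, 120, 127, 133, 144, 148, 153, 158]

Fragments:
  [0,1): 1 bp
  [1,7): 6 bp
  [7,17): 10 bp
  [17,24): 7 bp
  [24,29): 5 bp
  [29,39): 10 bp
  [39,45): 6 bp
  [45,50): 5 bp
  [50,56): 6 bp
  [56,65): 9 bp
  [65,69): 4 bp
  [69,79): 10 bp
  [79,87): 8 bp
  [87,93): 6 bp
  [93,99): 6 bp
  [99,108): 9 bp
  [108,112): 4 bp
  [112,120): 8 bp
  [120,127): 7 bp
  [127,133): 6 bp
  [133,144): 11 bp
  [144,148): 4 bp
  [148,153): 5 bp
  [153,158): 5 bp
  [158,172): 14 bp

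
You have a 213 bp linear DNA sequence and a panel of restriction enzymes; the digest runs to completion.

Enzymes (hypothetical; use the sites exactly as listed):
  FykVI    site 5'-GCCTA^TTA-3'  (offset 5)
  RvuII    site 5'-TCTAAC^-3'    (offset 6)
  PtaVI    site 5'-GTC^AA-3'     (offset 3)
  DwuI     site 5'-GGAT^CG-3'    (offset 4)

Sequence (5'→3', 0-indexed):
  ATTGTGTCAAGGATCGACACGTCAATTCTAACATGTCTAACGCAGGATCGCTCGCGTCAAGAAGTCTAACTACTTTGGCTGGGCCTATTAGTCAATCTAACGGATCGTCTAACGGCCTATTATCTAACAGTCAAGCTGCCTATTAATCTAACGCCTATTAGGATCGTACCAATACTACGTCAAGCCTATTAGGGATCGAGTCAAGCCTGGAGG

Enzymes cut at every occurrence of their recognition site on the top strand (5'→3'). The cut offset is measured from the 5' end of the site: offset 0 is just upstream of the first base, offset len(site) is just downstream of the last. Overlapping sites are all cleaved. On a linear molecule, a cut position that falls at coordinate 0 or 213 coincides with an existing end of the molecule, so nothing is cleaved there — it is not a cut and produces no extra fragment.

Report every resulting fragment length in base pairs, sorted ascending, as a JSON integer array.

Per-enzyme occurrences:
  FykVI GCCTATTA/5: at [82, 114, 137, 152, 183] ⇒ [87, 119, 142, 157, 188]
  RvuII TCTAAC/6: at [26, 35, 64, 95, 107, 122, 146] ⇒ [32, 41, 70, 101, 113, 128, 152]
  PtaVI GTCAA/3: at [5, 20, 55, 90, 129, 178, 199] ⇒ [8, 23, 58, 93, 132, 181, 202]
  DwuI GGATCG/4: at [10, 44, 101, 160, 192] ⇒ [14, 48, 105, 164, 196]

Pooled cuts: [8, 14, 23, 32, 41, 48, 58, 70, 87, 93, 101, 105, 113, 119, 128, 132, 142, 152, 157, 164, 181, 188, 196, 202]

Fragments:
  [0,8): 8 bp
  [8,14): 6 bp
  [14,23): 9 bp
  [23,32): 9 bp
  [32,41): 9 bp
  [41,48): 7 bp
  [48,58): 10 bp
  [58,70): 12 bp
  [70,87): 17 bp
  [87,93): 6 bp
  [93,101): 8 bp
  [101,105): 4 bp
  [105,113): 8 bp
  [113,119): 6 bp
  [119,128): 9 bp
  [128,132): 4 bp
  [132,142): 10 bp
  [142,152): 10 bp
  [152,157): 5 bp
  [157,164): 7 bp
  [164,181): 17 bp
  [181,188): 7 bp
  [188,196): 8 bp
  [196,202): 6 bp
  [202,213): 11 bp

[4,4,5,6,6,6,6,7,7,7,8,8,8,8,9,9,9,9,10,10,10,11,12,17,17]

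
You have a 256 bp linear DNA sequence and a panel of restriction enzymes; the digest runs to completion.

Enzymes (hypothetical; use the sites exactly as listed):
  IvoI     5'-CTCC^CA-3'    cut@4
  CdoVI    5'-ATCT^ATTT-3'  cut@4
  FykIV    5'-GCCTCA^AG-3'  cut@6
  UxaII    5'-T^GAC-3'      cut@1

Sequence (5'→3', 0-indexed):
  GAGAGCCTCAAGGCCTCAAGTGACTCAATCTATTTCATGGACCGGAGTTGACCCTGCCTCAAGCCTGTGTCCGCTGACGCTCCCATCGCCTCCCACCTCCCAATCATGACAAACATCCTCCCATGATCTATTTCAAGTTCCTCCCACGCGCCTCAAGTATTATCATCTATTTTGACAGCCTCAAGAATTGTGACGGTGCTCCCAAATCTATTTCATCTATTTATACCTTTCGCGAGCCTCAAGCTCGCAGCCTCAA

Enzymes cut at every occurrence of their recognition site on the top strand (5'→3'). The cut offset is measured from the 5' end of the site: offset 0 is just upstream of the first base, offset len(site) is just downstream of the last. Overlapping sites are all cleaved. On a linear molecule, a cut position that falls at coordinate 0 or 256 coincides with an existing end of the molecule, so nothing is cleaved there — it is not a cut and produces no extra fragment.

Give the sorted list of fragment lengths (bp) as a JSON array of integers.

[3,5,7,7,7,8,8,8,8,9,10,10,10,10,11,11,12,13,14,14,15,15,18,23]

Per-enzyme occurrences:
  IvoI (CTCCCA, off=4): starts [79, 89, 96, 117, 140, 198] → cuts [83, 93, 100, 121, 144, 202]
  CdoVI (ATCTATTT, off=4): starts [27, 125, 164, 205, 214] → cuts [31, 129, 168, 209, 218]
  FykIV (GCCTCAAG, off=6): starts [4, 12, 55, 149, 177, 235] → cuts [10, 18, 61, 155, 183, 241]
  UxaII (TGAC, off=1): starts [20, 48, 74, 106, 172, 190] → cuts [21, 49, 75, 107, 173, 191]

Pooled cuts: [10, 18, 21, 31, 49, 61, 75, 83, 93, 100, 107, 121, 129, 144, 155, 168, 173, 183, 191, 202, 209, 218, 241]

Fragment lengths:
  [0,10): 10 bp
  [10,18): 8 bp
  [18,21): 3 bp
  [21,31): 10 bp
  [31,49): 18 bp
  [49,61): 12 bp
  [61,75): 14 bp
  [75,83): 8 bp
  [83,93): 10 bp
  [93,100): 7 bp
  [100,107): 7 bp
  [107,121): 14 bp
  [121,129): 8 bp
  [129,144): 15 bp
  [144,155): 11 bp
  [155,168): 13 bp
  [168,173): 5 bp
  [173,183): 10 bp
  [183,191): 8 bp
  [191,202): 11 bp
  [202,209): 7 bp
  [209,218): 9 bp
  [218,241): 23 bp
  [241,256): 15 bp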